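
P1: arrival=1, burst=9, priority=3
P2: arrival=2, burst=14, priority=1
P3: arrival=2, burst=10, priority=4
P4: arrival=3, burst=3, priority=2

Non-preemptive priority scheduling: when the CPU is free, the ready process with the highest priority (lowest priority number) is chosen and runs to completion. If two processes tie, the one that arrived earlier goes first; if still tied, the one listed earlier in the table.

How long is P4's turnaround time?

24

Timeline: | idle 0-1 | P1 1-10 | P2 10-24 | P4 24-27 | P3 27-37 |
Completion: P1=10  P2=24  P3=37  P4=27
Turnaround(P4) = completion − arrival = 27 − 3 = 24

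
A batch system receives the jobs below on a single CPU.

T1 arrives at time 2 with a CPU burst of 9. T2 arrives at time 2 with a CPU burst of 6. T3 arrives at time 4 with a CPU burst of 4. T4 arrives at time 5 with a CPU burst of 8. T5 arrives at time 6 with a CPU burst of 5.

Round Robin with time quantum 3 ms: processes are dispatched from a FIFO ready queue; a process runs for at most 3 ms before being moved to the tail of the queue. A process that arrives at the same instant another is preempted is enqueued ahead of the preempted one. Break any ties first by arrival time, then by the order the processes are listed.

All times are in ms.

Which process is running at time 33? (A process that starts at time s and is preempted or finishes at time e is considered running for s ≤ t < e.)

T4

Timeline: | idle 0-2 | T1 2-5 | T2 5-8 | T3 8-11 | T4 11-14 | T1 14-17 | T5 17-20 | T2 20-23 | T3 23-24 | T4 24-27 | T1 27-30 | T5 30-32 | T4 32-34 |
Completion: T1=30  T2=23  T3=24  T4=34  T5=32
Turnaround (C−A): T1=28  T2=21  T3=20  T4=29  T5=26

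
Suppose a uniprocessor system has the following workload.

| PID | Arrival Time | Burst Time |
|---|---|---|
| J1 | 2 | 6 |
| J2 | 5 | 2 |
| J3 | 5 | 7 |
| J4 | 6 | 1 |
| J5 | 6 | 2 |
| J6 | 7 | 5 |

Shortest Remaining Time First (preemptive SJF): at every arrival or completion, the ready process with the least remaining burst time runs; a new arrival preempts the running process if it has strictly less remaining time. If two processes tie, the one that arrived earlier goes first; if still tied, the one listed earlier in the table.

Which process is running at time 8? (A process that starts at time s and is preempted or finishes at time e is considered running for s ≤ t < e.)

J5

Timeline: | idle 0-2 | J1 2-5 | J2 5-7 | J4 7-8 | J5 8-10 | J1 10-13 | J6 13-18 | J3 18-25 |
Completion: J1=13  J2=7  J3=25  J4=8  J5=10  J6=18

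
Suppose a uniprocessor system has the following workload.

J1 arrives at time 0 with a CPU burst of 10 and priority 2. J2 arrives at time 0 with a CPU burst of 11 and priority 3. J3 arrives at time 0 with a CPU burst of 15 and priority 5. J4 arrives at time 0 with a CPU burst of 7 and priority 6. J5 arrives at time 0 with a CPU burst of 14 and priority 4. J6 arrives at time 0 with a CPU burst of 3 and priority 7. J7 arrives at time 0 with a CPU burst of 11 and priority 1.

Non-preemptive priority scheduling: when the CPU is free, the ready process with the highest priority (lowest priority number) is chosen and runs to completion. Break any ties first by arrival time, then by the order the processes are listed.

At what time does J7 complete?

11

Gantt: | J7 0-11 | J1 11-21 | J2 21-32 | J5 32-46 | J3 46-61 | J4 61-68 | J6 68-71 |
Completion: J1=21  J2=32  J3=61  J4=68  J5=46  J6=71  J7=11
Turnaround (C−A): J1=21  J2=32  J3=61  J4=68  J5=46  J6=71  J7=11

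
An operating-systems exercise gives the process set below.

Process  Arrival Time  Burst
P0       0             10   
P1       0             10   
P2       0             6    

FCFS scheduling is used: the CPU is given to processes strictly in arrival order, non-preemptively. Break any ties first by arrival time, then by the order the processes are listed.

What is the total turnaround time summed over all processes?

Schedule: | P0 0-10 | P1 10-20 | P2 20-26 |
Completion: P0=10  P1=20  P2=26
Turnaround (C−A): P0=10  P1=20  P2=26
Turnaround = completion − arrival: P0=10, P1=20, P2=26
Total turnaround = 10 + 20 + 26 = 56

56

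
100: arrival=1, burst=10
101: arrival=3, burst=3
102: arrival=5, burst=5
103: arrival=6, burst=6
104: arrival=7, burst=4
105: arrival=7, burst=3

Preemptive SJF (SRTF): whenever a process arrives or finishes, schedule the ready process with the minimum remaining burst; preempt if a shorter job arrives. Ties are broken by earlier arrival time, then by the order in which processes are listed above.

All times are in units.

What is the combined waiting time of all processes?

Gantt: | idle 0-1 | 100 1-3 | 101 3-6 | 102 6-7 | 105 7-10 | 102 10-14 | 104 14-18 | 103 18-24 | 100 24-32 |
Completion: 100=32  101=6  102=14  103=24  104=18  105=10
Waiting = turnaround − burst: 100=21, 101=0, 102=4, 103=12, 104=7, 105=0
Total waiting = 21 + 0 + 4 + 12 + 7 + 0 = 44

44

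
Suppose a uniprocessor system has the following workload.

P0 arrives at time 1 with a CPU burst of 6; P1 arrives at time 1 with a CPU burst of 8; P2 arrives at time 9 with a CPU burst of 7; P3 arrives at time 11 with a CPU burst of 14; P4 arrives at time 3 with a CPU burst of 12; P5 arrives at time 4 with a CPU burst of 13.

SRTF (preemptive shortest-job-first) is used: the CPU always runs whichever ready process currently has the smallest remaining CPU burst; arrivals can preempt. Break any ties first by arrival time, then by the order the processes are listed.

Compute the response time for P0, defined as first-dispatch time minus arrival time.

0

Timeline: | idle 0-1 | P0 1-7 | P1 7-15 | P2 15-22 | P4 22-34 | P5 34-47 | P3 47-61 |
Completion: P0=7  P1=15  P2=22  P3=61  P4=34  P5=47
Turnaround (C−A): P0=6  P1=14  P2=13  P3=50  P4=31  P5=43
Response(P0) = first start − arrival = 1 − 1 = 0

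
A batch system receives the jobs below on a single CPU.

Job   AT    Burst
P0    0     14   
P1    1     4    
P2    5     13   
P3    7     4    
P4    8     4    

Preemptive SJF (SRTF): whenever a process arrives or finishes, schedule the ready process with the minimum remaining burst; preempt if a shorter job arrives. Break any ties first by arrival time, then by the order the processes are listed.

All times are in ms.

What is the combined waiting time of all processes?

36

Gantt: | P0 0-1 | P1 1-5 | P0 5-7 | P3 7-11 | P4 11-15 | P0 15-26 | P2 26-39 |
Completion: P0=26  P1=5  P2=39  P3=11  P4=15
Turnaround (C−A): P0=26  P1=4  P2=34  P3=4  P4=7
Waiting = turnaround − burst: P0=12, P1=0, P2=21, P3=0, P4=3
Total waiting = 12 + 0 + 21 + 0 + 3 = 36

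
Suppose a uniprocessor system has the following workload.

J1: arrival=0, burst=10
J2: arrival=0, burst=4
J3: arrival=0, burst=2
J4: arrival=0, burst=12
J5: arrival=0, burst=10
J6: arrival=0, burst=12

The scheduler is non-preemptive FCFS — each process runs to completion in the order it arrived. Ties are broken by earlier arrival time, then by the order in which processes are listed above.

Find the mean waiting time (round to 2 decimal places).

17.67

Timeline: | J1 0-10 | J2 10-14 | J3 14-16 | J4 16-28 | J5 28-38 | J6 38-50 |
Completion: J1=10  J2=14  J3=16  J4=28  J5=38  J6=50
Turnaround (C−A): J1=10  J2=14  J3=16  J4=28  J5=38  J6=50
Waiting times: J1=0, J2=10, J3=14, J4=16, J5=28, J6=38
Average waiting = (0+10+14+16+28+38) / 6 = 106/6 = 17.67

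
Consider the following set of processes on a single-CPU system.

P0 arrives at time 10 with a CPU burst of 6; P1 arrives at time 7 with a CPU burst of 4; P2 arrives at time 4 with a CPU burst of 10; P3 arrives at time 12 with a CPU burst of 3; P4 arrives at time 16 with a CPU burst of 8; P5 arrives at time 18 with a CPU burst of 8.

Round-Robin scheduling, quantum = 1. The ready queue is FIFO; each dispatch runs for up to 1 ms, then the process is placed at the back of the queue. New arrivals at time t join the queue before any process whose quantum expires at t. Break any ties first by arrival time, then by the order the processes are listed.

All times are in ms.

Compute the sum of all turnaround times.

Schedule: | idle 0-4 | P2 4-7 | P1 7-8 | P2 8-9 | P1 9-10 | P2 10-11 | P0 11-12 | P1 12-13 | P2 13-14 | P3 14-15 | P0 15-16 | P1 16-17 | P2 17-18 | P3 18-19 | P4 19-20 | P0 20-21 | P5 21-22 | P2 22-23 | P3 23-24 | P4 24-25 | P0 25-26 | P5 26-27 | P2 27-28 | P4 28-29 | P0 29-30 | P5 30-31 | P2 31-32 | P4 32-33 | P0 33-34 | P5 34-35 | P4 35-36 | P5 36-37 | P4 37-38 | P5 38-39 | P4 39-40 | P5 40-41 | P4 41-42 | P5 42-43 |
Completion: P0=34  P1=17  P2=32  P3=24  P4=42  P5=43
Turnaround = completion − arrival: P0=24, P1=10, P2=28, P3=12, P4=26, P5=25
Total turnaround = 24 + 10 + 28 + 12 + 26 + 25 = 125

125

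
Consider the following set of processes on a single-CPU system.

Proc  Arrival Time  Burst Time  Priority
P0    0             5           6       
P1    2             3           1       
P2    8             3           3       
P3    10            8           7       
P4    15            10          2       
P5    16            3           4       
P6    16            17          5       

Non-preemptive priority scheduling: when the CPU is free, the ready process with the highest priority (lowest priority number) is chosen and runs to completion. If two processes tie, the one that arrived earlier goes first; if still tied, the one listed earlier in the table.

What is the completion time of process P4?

29

Gantt: | P0 0-5 | P1 5-8 | P2 8-11 | P3 11-19 | P4 19-29 | P5 29-32 | P6 32-49 |
Completion: P0=5  P1=8  P2=11  P3=19  P4=29  P5=32  P6=49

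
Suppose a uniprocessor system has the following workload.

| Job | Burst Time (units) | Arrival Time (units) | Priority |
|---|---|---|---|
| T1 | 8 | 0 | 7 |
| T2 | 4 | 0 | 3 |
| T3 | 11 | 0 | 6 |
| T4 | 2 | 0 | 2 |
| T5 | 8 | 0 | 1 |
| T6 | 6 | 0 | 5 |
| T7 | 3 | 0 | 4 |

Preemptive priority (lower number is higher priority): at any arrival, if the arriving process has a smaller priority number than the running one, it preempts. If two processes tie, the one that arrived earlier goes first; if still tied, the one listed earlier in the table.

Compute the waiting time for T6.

17

Timeline: | T5 0-8 | T4 8-10 | T2 10-14 | T7 14-17 | T6 17-23 | T3 23-34 | T1 34-42 |
Completion: T1=42  T2=14  T3=34  T4=10  T5=8  T6=23  T7=17
Turnaround (C−A): T1=42  T2=14  T3=34  T4=10  T5=8  T6=23  T7=17
Waiting(T6) = turnaround − burst = 23 − 6 = 17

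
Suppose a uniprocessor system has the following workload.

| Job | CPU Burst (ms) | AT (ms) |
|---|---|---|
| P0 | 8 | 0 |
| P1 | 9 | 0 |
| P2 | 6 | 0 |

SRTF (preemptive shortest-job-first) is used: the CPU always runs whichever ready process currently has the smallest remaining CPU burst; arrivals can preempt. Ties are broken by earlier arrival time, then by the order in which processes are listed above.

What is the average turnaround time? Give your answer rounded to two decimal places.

Gantt: | P2 0-6 | P0 6-14 | P1 14-23 |
Completion: P0=14  P1=23  P2=6
Turnaround (C−A): P0=14  P1=23  P2=6
Turnaround times: P0=14, P1=23, P2=6
Average turnaround = (14+23+6) / 3 = 43/3 = 14.33

14.33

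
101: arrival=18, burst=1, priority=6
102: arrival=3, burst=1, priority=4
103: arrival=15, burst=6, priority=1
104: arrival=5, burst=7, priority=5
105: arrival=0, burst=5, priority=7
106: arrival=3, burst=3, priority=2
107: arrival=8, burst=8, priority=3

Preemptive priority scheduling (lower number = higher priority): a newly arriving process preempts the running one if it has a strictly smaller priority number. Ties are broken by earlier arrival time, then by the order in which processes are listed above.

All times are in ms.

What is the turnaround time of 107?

14

Gantt: | 105 0-3 | 106 3-6 | 102 6-7 | 104 7-8 | 107 8-15 | 103 15-21 | 107 21-22 | 104 22-28 | 101 28-29 | 105 29-31 |
Completion: 101=29  102=7  103=21  104=28  105=31  106=6  107=22
Turnaround (C−A): 101=11  102=4  103=6  104=23  105=31  106=3  107=14
Turnaround(107) = completion − arrival = 22 − 8 = 14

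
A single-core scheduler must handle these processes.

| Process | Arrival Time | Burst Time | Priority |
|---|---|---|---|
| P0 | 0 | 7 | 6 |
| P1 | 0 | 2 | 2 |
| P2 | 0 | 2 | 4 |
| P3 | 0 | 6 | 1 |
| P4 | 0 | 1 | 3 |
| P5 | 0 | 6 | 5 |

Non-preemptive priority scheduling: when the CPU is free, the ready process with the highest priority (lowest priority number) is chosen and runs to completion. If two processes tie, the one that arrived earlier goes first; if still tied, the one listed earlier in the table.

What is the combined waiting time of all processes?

Schedule: | P3 0-6 | P1 6-8 | P4 8-9 | P2 9-11 | P5 11-17 | P0 17-24 |
Completion: P0=24  P1=8  P2=11  P3=6  P4=9  P5=17
Waiting = turnaround − burst: P0=17, P1=6, P2=9, P3=0, P4=8, P5=11
Total waiting = 17 + 6 + 9 + 0 + 8 + 11 = 51

51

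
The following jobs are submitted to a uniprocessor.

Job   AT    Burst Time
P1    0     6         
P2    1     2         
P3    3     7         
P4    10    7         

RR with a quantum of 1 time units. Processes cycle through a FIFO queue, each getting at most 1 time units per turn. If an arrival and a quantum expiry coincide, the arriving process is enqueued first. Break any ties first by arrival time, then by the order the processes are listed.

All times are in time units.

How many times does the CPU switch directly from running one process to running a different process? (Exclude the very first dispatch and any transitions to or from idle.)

Timeline: | P1 0-1 | P2 1-2 | P1 2-3 | P2 3-4 | P3 4-5 | P1 5-6 | P3 6-7 | P1 7-8 | P3 8-9 | P1 9-10 | P3 10-11 | P4 11-12 | P1 12-13 | P3 13-14 | P4 14-15 | P3 15-16 | P4 16-17 | P3 17-18 | P4 18-22 |
Completion: P1=13  P2=4  P3=18  P4=22
Turnaround (C−A): P1=13  P2=3  P3=15  P4=12

18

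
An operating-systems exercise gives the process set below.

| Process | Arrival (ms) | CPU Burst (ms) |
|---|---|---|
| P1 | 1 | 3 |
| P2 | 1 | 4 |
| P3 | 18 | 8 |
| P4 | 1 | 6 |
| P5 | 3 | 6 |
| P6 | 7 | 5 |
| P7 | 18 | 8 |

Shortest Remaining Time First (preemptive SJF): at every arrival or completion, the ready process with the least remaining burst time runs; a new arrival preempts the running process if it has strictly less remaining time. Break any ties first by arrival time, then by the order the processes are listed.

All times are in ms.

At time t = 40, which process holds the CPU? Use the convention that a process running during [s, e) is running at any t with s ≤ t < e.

P7

Timeline: | idle 0-1 | P1 1-4 | P2 4-8 | P6 8-13 | P4 13-19 | P5 19-25 | P3 25-33 | P7 33-41 |
Completion: P1=4  P2=8  P3=33  P4=19  P5=25  P6=13  P7=41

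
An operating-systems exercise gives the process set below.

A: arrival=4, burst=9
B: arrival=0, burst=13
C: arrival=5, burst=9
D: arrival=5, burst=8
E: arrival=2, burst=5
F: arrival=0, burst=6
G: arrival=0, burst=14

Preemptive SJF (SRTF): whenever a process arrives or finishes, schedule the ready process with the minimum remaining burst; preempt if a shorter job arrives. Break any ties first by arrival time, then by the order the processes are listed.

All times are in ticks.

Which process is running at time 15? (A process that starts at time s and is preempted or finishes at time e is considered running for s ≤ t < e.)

D

Gantt: | F 0-6 | E 6-11 | D 11-19 | A 19-28 | C 28-37 | B 37-50 | G 50-64 |
Completion: A=28  B=50  C=37  D=19  E=11  F=6  G=64
Turnaround (C−A): A=24  B=50  C=32  D=14  E=9  F=6  G=64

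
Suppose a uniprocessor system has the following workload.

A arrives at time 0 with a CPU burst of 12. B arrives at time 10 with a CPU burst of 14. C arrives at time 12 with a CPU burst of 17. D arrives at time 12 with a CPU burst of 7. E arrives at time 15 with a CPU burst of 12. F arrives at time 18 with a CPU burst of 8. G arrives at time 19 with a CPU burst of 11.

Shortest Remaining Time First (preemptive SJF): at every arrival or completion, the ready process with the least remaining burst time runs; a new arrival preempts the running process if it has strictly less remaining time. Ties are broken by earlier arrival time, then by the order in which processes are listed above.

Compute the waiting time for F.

Timeline: | A 0-12 | D 12-19 | F 19-27 | G 27-38 | E 38-50 | B 50-64 | C 64-81 |
Completion: A=12  B=64  C=81  D=19  E=50  F=27  G=38
Waiting(F) = turnaround − burst = 9 − 8 = 1

1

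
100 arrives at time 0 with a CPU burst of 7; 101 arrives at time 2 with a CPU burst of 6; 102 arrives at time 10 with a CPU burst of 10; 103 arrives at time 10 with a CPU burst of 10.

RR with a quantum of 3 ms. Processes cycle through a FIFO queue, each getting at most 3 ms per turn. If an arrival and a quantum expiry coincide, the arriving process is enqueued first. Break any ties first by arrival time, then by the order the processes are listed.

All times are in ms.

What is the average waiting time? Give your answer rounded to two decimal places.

8.75

Gantt: | 100 0-3 | 101 3-6 | 100 6-9 | 101 9-12 | 100 12-13 | 102 13-16 | 103 16-19 | 102 19-22 | 103 22-25 | 102 25-28 | 103 28-31 | 102 31-32 | 103 32-33 |
Completion: 100=13  101=12  102=32  103=33
Waiting times: 100=6, 101=4, 102=12, 103=13
Average waiting = (6+4+12+13) / 4 = 35/4 = 8.75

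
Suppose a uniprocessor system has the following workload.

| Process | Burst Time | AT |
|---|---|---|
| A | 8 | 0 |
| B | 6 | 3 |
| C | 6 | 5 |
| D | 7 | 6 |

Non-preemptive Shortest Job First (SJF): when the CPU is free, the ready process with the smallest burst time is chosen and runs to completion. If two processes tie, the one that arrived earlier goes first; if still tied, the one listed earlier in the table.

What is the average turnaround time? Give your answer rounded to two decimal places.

13.75

Schedule: | A 0-8 | B 8-14 | C 14-20 | D 20-27 |
Completion: A=8  B=14  C=20  D=27
Turnaround (C−A): A=8  B=11  C=15  D=21
Turnaround times: A=8, B=11, C=15, D=21
Average turnaround = (8+11+15+21) / 4 = 55/4 = 13.75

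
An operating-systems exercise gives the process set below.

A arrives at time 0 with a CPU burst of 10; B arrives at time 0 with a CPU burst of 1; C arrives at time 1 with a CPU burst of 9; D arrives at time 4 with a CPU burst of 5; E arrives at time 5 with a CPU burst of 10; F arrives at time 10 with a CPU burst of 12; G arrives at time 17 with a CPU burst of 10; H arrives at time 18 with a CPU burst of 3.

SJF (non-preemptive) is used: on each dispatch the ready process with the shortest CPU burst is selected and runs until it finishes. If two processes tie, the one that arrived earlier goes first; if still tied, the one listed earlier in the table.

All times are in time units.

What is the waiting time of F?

Gantt: | B 0-1 | C 1-10 | D 10-15 | A 15-25 | H 25-28 | E 28-38 | G 38-48 | F 48-60 |
Completion: A=25  B=1  C=10  D=15  E=38  F=60  G=48  H=28
Waiting(F) = turnaround − burst = 50 − 12 = 38

38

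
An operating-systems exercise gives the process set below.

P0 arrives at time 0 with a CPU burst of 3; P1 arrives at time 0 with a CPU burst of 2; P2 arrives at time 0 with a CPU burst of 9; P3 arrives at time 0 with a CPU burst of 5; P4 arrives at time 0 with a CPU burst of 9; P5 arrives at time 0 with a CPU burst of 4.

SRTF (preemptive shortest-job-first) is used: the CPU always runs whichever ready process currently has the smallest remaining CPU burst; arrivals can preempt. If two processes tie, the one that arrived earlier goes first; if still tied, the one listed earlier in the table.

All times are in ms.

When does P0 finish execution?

Gantt: | P1 0-2 | P0 2-5 | P5 5-9 | P3 9-14 | P2 14-23 | P4 23-32 |
Completion: P0=5  P1=2  P2=23  P3=14  P4=32  P5=9
Turnaround (C−A): P0=5  P1=2  P2=23  P3=14  P4=32  P5=9

5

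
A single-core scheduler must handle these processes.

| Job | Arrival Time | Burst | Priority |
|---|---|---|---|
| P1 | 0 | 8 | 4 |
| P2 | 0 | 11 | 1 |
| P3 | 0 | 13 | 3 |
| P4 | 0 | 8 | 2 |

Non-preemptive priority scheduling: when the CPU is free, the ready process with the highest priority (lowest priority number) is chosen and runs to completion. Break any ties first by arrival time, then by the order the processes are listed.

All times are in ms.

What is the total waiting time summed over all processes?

Schedule: | P2 0-11 | P4 11-19 | P3 19-32 | P1 32-40 |
Completion: P1=40  P2=11  P3=32  P4=19
Turnaround (C−A): P1=40  P2=11  P3=32  P4=19
Waiting = turnaround − burst: P1=32, P2=0, P3=19, P4=11
Total waiting = 32 + 0 + 19 + 11 = 62

62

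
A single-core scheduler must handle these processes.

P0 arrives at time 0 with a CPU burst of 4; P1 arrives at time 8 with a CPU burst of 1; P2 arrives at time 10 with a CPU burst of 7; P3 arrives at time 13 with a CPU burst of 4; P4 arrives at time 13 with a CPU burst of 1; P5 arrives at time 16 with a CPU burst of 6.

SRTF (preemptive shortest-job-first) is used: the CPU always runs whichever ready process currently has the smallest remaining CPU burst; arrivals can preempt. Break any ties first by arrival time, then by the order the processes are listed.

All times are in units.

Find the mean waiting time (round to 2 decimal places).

Timeline: | P0 0-4 | idle 4-8 | P1 8-9 | idle 9-10 | P2 10-13 | P4 13-14 | P2 14-18 | P3 18-22 | P5 22-28 |
Completion: P0=4  P1=9  P2=18  P3=22  P4=14  P5=28
Turnaround (C−A): P0=4  P1=1  P2=8  P3=9  P4=1  P5=12
Waiting times: P0=0, P1=0, P2=1, P3=5, P4=0, P5=6
Average waiting = (0+0+1+5+0+6) / 6 = 12/6 = 2.00

2.00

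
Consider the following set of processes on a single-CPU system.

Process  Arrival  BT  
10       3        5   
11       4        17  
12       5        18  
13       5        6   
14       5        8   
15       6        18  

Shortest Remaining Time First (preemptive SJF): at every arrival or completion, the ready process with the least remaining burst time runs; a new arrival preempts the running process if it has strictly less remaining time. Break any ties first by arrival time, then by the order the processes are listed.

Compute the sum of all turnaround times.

187

Timeline: | idle 0-3 | 10 3-8 | 13 8-14 | 14 14-22 | 11 22-39 | 12 39-57 | 15 57-75 |
Completion: 10=8  11=39  12=57  13=14  14=22  15=75
Turnaround = completion − arrival: 10=5, 11=35, 12=52, 13=9, 14=17, 15=69
Total turnaround = 5 + 35 + 52 + 9 + 17 + 69 = 187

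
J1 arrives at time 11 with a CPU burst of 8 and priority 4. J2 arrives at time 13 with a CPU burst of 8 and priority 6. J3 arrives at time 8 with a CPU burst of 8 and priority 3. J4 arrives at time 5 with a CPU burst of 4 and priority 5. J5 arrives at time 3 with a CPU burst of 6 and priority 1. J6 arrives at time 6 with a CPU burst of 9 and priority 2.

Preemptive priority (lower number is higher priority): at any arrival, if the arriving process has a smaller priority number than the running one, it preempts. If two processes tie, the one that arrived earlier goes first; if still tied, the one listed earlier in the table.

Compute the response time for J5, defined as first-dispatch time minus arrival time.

0

Gantt: | idle 0-3 | J5 3-9 | J6 9-18 | J3 18-26 | J1 26-34 | J4 34-38 | J2 38-46 |
Completion: J1=34  J2=46  J3=26  J4=38  J5=9  J6=18
Response(J5) = first start − arrival = 3 − 3 = 0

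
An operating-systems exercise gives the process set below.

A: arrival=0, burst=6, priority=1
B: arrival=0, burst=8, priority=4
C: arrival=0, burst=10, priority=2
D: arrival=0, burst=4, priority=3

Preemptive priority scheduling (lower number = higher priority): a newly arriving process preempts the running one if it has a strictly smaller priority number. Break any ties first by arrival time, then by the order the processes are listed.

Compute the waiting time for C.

6

Schedule: | A 0-6 | C 6-16 | D 16-20 | B 20-28 |
Completion: A=6  B=28  C=16  D=20
Turnaround (C−A): A=6  B=28  C=16  D=20
Waiting(C) = turnaround − burst = 16 − 10 = 6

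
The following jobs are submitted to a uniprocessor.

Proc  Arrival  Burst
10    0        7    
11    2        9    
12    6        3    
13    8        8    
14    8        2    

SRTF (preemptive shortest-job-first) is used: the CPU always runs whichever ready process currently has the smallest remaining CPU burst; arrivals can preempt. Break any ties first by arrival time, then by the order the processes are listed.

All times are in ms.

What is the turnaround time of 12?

Schedule: | 10 0-7 | 12 7-10 | 14 10-12 | 13 12-20 | 11 20-29 |
Completion: 10=7  11=29  12=10  13=20  14=12
Turnaround (C−A): 10=7  11=27  12=4  13=12  14=4
Turnaround(12) = completion − arrival = 10 − 6 = 4

4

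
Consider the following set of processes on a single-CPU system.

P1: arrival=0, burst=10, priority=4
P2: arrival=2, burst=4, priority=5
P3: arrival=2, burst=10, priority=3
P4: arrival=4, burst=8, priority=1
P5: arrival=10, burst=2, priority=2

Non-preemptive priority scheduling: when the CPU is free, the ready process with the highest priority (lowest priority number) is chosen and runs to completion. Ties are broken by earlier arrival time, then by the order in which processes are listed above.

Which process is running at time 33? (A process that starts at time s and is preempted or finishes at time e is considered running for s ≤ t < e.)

P2

Timeline: | P1 0-10 | P4 10-18 | P5 18-20 | P3 20-30 | P2 30-34 |
Completion: P1=10  P2=34  P3=30  P4=18  P5=20
Turnaround (C−A): P1=10  P2=32  P3=28  P4=14  P5=10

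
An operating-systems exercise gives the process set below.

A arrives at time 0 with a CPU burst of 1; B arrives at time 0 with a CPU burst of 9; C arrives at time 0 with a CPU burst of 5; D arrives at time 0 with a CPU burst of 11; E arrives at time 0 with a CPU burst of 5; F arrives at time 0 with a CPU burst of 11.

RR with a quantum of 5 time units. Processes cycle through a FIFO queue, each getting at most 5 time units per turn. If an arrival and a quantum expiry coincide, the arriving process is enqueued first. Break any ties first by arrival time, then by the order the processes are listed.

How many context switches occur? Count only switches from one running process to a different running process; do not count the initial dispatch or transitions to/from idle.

10

Schedule: | A 0-1 | B 1-6 | C 6-11 | D 11-16 | E 16-21 | F 21-26 | B 26-30 | D 30-35 | F 35-40 | D 40-41 | F 41-42 |
Completion: A=1  B=30  C=11  D=41  E=21  F=42
Turnaround (C−A): A=1  B=30  C=11  D=41  E=21  F=42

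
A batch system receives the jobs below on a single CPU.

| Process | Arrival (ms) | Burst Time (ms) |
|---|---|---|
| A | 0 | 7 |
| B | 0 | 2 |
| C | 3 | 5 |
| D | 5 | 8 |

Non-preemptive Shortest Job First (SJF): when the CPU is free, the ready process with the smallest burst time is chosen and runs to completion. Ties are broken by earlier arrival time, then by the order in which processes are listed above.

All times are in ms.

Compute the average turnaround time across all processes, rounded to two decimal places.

9.75

Timeline: | B 0-2 | A 2-9 | C 9-14 | D 14-22 |
Completion: A=9  B=2  C=14  D=22
Turnaround times: A=9, B=2, C=11, D=17
Average turnaround = (9+2+11+17) / 4 = 39/4 = 9.75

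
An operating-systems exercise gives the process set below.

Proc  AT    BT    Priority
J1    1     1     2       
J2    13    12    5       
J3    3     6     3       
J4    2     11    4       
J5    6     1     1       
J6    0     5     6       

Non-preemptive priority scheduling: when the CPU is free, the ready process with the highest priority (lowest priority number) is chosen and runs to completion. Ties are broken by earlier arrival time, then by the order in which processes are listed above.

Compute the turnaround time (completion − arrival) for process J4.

Schedule: | J6 0-5 | J1 5-6 | J5 6-7 | J3 7-13 | J4 13-24 | J2 24-36 |
Completion: J1=6  J2=36  J3=13  J4=24  J5=7  J6=5
Turnaround(J4) = completion − arrival = 24 − 2 = 22

22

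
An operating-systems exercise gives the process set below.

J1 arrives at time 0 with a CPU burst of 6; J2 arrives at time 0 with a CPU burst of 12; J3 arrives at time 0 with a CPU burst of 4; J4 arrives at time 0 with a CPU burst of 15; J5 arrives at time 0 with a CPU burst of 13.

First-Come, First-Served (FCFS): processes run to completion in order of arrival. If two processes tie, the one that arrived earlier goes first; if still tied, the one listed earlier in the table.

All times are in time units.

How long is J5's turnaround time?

50

Gantt: | J1 0-6 | J2 6-18 | J3 18-22 | J4 22-37 | J5 37-50 |
Completion: J1=6  J2=18  J3=22  J4=37  J5=50
Turnaround (C−A): J1=6  J2=18  J3=22  J4=37  J5=50
Turnaround(J5) = completion − arrival = 50 − 0 = 50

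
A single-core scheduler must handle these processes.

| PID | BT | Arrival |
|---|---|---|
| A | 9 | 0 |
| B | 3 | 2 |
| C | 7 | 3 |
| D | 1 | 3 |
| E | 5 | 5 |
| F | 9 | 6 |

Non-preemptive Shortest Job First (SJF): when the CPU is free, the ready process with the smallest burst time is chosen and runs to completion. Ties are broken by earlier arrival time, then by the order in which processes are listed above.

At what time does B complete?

13

Schedule: | A 0-9 | D 9-10 | B 10-13 | E 13-18 | C 18-25 | F 25-34 |
Completion: A=9  B=13  C=25  D=10  E=18  F=34
Turnaround (C−A): A=9  B=11  C=22  D=7  E=13  F=28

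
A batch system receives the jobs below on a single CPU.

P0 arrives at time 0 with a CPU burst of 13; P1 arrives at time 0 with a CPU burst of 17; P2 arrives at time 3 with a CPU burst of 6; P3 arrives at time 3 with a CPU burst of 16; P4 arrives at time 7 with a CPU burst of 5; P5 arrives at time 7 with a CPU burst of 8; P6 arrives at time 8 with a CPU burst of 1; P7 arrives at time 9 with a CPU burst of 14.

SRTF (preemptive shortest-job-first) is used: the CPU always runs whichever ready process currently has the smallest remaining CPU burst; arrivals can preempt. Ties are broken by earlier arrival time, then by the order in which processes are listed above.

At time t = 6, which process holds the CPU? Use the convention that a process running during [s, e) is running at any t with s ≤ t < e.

Timeline: | P0 0-3 | P2 3-9 | P6 9-10 | P4 10-15 | P5 15-23 | P0 23-33 | P7 33-47 | P3 47-63 | P1 63-80 |
Completion: P0=33  P1=80  P2=9  P3=63  P4=15  P5=23  P6=10  P7=47
Turnaround (C−A): P0=33  P1=80  P2=6  P3=60  P4=8  P5=16  P6=2  P7=38

P2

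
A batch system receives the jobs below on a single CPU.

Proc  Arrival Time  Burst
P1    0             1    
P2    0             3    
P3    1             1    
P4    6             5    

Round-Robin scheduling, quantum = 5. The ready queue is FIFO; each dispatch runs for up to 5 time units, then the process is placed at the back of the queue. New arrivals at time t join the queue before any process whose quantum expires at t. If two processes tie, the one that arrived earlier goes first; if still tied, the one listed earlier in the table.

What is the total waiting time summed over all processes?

4

Gantt: | P1 0-1 | P2 1-4 | P3 4-5 | idle 5-6 | P4 6-11 |
Completion: P1=1  P2=4  P3=5  P4=11
Waiting = turnaround − burst: P1=0, P2=1, P3=3, P4=0
Total waiting = 0 + 1 + 3 + 0 = 4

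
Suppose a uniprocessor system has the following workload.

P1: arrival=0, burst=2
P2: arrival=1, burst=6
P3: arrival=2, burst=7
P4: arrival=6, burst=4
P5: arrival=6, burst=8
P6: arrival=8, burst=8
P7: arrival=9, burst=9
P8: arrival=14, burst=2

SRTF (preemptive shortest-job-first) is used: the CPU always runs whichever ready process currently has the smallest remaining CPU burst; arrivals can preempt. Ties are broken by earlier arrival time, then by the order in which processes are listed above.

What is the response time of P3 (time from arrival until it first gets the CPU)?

10

Timeline: | P1 0-2 | P2 2-8 | P4 8-12 | P3 12-14 | P8 14-16 | P3 16-21 | P5 21-29 | P6 29-37 | P7 37-46 |
Completion: P1=2  P2=8  P3=21  P4=12  P5=29  P6=37  P7=46  P8=16
Turnaround (C−A): P1=2  P2=7  P3=19  P4=6  P5=23  P6=29  P7=37  P8=2
Response(P3) = first start − arrival = 12 − 2 = 10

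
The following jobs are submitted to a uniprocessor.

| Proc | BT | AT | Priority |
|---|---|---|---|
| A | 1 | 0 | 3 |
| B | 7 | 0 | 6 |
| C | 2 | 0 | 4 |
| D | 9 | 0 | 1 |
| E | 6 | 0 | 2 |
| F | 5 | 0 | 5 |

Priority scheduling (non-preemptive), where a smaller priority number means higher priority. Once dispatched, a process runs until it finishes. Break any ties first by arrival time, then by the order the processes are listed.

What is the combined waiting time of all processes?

81

Gantt: | D 0-9 | E 9-15 | A 15-16 | C 16-18 | F 18-23 | B 23-30 |
Completion: A=16  B=30  C=18  D=9  E=15  F=23
Turnaround (C−A): A=16  B=30  C=18  D=9  E=15  F=23
Waiting = turnaround − burst: A=15, B=23, C=16, D=0, E=9, F=18
Total waiting = 15 + 23 + 16 + 0 + 9 + 18 = 81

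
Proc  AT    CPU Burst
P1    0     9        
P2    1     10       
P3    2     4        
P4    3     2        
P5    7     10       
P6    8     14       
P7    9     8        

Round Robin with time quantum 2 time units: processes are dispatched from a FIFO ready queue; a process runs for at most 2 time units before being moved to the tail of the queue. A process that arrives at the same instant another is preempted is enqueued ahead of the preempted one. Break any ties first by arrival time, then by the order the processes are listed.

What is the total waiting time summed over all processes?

176

Gantt: | P1 0-2 | P2 2-4 | P3 4-6 | P1 6-8 | P4 8-10 | P2 10-12 | P3 12-14 | P5 14-16 | P6 16-18 | P1 18-20 | P7 20-22 | P2 22-24 | P5 24-26 | P6 26-28 | P1 28-30 | P7 30-32 | P2 32-34 | P5 34-36 | P6 36-38 | P1 38-39 | P7 39-41 | P2 41-43 | P5 43-45 | P6 45-47 | P7 47-49 | P5 49-51 | P6 51-57 |
Completion: P1=39  P2=43  P3=14  P4=10  P5=51  P6=57  P7=49
Waiting = turnaround − burst: P1=30, P2=32, P3=8, P4=5, P5=34, P6=35, P7=32
Total waiting = 30 + 32 + 8 + 5 + 34 + 35 + 32 = 176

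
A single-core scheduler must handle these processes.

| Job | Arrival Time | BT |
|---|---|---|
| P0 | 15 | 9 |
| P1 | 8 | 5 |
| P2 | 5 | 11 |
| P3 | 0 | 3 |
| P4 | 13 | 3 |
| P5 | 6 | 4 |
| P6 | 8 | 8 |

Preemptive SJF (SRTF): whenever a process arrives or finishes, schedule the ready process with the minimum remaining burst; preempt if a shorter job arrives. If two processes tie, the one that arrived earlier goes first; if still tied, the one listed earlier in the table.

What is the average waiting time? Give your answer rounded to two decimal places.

Timeline: | P3 0-3 | idle 3-5 | P2 5-6 | P5 6-10 | P1 10-15 | P4 15-18 | P6 18-26 | P0 26-35 | P2 35-45 |
Completion: P0=35  P1=15  P2=45  P3=3  P4=18  P5=10  P6=26
Waiting times: P0=11, P1=2, P2=29, P3=0, P4=2, P5=0, P6=10
Average waiting = (11+2+29+0+2+0+10) / 7 = 54/7 = 7.71

7.71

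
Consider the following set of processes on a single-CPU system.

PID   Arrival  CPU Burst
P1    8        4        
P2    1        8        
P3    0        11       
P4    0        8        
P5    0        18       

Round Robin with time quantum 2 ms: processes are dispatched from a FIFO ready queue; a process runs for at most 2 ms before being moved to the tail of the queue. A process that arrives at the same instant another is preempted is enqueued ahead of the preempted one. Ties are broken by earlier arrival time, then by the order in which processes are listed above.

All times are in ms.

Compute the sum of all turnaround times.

175

Timeline: | P3 0-2 | P4 2-4 | P5 4-6 | P2 6-8 | P3 8-10 | P4 10-12 | P5 12-14 | P1 14-16 | P2 16-18 | P3 18-20 | P4 20-22 | P5 22-24 | P1 24-26 | P2 26-28 | P3 28-30 | P4 30-32 | P5 32-34 | P2 34-36 | P3 36-38 | P5 38-40 | P3 40-41 | P5 41-49 |
Completion: P1=26  P2=36  P3=41  P4=32  P5=49
Turnaround (C−A): P1=18  P2=35  P3=41  P4=32  P5=49
Turnaround = completion − arrival: P1=18, P2=35, P3=41, P4=32, P5=49
Total turnaround = 18 + 35 + 41 + 32 + 49 = 175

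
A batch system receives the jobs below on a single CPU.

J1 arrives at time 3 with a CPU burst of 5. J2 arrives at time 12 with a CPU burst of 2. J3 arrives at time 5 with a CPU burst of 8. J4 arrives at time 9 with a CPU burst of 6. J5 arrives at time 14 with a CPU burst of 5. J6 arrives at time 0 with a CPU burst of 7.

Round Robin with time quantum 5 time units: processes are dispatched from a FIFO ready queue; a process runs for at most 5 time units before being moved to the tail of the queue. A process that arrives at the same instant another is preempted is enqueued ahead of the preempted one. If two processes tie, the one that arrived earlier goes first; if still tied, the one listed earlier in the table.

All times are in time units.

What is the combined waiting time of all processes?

69

Schedule: | J6 0-5 | J1 5-10 | J3 10-15 | J6 15-17 | J4 17-22 | J2 22-24 | J5 24-29 | J3 29-32 | J4 32-33 |
Completion: J1=10  J2=24  J3=32  J4=33  J5=29  J6=17
Turnaround (C−A): J1=7  J2=12  J3=27  J4=24  J5=15  J6=17
Waiting = turnaround − burst: J1=2, J2=10, J3=19, J4=18, J5=10, J6=10
Total waiting = 2 + 10 + 19 + 18 + 10 + 10 = 69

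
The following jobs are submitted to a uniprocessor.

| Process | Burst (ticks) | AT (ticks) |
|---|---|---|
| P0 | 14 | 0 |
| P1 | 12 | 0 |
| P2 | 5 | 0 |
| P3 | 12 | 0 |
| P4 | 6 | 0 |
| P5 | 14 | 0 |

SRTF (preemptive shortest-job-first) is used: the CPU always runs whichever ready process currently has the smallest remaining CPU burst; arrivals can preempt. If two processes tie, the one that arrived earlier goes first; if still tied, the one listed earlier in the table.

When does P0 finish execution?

Schedule: | P2 0-5 | P4 5-11 | P1 11-23 | P3 23-35 | P0 35-49 | P5 49-63 |
Completion: P0=49  P1=23  P2=5  P3=35  P4=11  P5=63
Turnaround (C−A): P0=49  P1=23  P2=5  P3=35  P4=11  P5=63

49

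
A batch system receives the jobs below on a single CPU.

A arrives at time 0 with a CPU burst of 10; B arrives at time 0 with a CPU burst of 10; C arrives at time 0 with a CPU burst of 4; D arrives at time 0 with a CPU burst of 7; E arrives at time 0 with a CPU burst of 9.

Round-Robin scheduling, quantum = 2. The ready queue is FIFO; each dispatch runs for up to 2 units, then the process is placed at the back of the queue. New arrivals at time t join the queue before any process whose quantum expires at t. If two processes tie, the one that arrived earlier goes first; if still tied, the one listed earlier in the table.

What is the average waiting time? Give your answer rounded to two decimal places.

25.00

Gantt: | A 0-2 | B 2-4 | C 4-6 | D 6-8 | E 8-10 | A 10-12 | B 12-14 | C 14-16 | D 16-18 | E 18-20 | A 20-22 | B 22-24 | D 24-26 | E 26-28 | A 28-30 | B 30-32 | D 32-33 | E 33-35 | A 35-37 | B 37-39 | E 39-40 |
Completion: A=37  B=39  C=16  D=33  E=40
Waiting times: A=27, B=29, C=12, D=26, E=31
Average waiting = (27+29+12+26+31) / 5 = 125/5 = 25.00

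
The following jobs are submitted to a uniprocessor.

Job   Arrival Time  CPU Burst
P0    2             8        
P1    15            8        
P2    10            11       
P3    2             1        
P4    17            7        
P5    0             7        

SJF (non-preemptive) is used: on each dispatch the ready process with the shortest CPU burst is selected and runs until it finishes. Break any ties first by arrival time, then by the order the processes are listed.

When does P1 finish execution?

24

Gantt: | P5 0-7 | P3 7-8 | P0 8-16 | P1 16-24 | P4 24-31 | P2 31-42 |
Completion: P0=16  P1=24  P2=42  P3=8  P4=31  P5=7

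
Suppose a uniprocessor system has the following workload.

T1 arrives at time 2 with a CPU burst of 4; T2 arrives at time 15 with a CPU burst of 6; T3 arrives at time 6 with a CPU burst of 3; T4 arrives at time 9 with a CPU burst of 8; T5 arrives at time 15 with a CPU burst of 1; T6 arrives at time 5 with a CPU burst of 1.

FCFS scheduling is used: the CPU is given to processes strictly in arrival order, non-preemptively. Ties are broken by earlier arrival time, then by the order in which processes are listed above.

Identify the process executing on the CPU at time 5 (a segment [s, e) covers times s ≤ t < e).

T1

Timeline: | idle 0-2 | T1 2-6 | T6 6-7 | T3 7-10 | T4 10-18 | T2 18-24 | T5 24-25 |
Completion: T1=6  T2=24  T3=10  T4=18  T5=25  T6=7
Turnaround (C−A): T1=4  T2=9  T3=4  T4=9  T5=10  T6=2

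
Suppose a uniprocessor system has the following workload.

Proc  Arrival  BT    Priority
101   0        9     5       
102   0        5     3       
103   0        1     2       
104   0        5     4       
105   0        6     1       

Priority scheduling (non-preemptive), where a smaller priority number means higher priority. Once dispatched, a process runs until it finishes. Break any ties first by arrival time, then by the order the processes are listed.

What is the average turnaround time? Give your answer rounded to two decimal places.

Schedule: | 105 0-6 | 103 6-7 | 102 7-12 | 104 12-17 | 101 17-26 |
Completion: 101=26  102=12  103=7  104=17  105=6
Turnaround (C−A): 101=26  102=12  103=7  104=17  105=6
Turnaround times: 101=26, 102=12, 103=7, 104=17, 105=6
Average turnaround = (26+12+7+17+6) / 5 = 68/5 = 13.60

13.60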